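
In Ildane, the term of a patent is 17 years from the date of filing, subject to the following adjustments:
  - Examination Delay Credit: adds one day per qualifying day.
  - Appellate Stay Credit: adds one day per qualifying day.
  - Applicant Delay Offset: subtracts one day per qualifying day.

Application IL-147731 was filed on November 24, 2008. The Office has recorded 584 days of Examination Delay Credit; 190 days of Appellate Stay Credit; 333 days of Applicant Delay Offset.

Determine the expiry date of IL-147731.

2027-02-08

Base term: filing date + 17 years → 24 November 2025.
Examination Delay Credit: +584 days → 1 July 2027.
Appellate Stay Credit: +190 days → 7 January 2028.
Applicant Delay Offset: −333 days → 8 February 2027.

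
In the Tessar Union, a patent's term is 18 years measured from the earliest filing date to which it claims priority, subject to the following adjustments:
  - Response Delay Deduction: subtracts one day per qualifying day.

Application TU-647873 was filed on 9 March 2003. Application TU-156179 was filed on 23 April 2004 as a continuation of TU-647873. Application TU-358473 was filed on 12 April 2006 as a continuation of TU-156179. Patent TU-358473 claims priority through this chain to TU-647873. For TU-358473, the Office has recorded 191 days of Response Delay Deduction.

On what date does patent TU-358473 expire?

August 30, 2020

Earliest priority filing: 9 March 2003.
Base term: 9 March 2003 + 18 years → 9 March 2021.
Response Delay Deduction: −191 days → 30 August 2020.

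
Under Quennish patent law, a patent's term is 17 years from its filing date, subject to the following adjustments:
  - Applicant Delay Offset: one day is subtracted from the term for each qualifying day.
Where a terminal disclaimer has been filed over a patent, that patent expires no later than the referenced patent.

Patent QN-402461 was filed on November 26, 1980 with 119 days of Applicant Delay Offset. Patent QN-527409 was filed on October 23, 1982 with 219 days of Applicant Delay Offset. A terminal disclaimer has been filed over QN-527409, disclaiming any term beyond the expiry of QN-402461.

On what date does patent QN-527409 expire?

Natural term of QN-527409:
  Base: filing + 17 years → 23 October 1999.
  Applicant Delay Offset: −219 days → 18 March 1999.
Expiry of referenced patent QN-402461:
  Base: filing + 17 years → 26 November 1997.
  Applicant Delay Offset: −119 days → 30 July 1997.
Terminal disclaimer: QN-527409 expires on the earlier of 18 March 1999 and 30 July 1997.

1997-07-30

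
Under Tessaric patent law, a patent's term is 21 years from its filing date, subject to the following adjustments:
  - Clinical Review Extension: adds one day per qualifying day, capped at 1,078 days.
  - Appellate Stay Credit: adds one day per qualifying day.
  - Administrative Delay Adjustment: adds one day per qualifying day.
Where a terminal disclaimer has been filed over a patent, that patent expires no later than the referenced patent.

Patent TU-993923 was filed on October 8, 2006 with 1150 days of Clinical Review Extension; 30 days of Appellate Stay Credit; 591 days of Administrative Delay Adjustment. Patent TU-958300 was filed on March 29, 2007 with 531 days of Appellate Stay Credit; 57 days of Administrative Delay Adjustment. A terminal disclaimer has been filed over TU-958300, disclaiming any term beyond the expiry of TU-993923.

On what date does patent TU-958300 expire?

November 7, 2029

Natural term of TU-958300:
  Base: filing + 21 years → 29 March 2028.
  Appellate Stay Credit: +531 days → 11 September 2029.
  Administrative Delay Adjustment: +57 days → 7 November 2029.
Expiry of referenced patent TU-993923:
  Base: filing + 21 years → 8 October 2027.
  Clinical Review Extension: 1150 days claimed exceeds the 1078-day cap, so +1078 days → 20 September 2030.
  Appellate Stay Credit: +30 days → 20 October 2030.
  Administrative Delay Adjustment: +591 days → 2 June 2032.
Terminal disclaimer: TU-958300 expires on the earlier of 7 November 2029 and 2 June 2032.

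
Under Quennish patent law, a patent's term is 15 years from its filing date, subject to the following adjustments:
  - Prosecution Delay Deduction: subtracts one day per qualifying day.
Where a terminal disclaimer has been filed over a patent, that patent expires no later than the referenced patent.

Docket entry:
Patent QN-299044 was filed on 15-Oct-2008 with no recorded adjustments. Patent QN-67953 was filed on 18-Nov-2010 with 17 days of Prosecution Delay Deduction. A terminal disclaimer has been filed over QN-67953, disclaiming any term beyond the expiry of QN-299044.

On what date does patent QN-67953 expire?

2023-10-15

Natural term of QN-67953:
  Base: filing + 15 years → 18 November 2025.
  Prosecution Delay Deduction: −17 days → 1 November 2025.
Expiry of referenced patent QN-299044:
  Base: filing + 15 years → 15 October 2023.
Terminal disclaimer: QN-67953 expires on the earlier of 1 November 2025 and 15 October 2023.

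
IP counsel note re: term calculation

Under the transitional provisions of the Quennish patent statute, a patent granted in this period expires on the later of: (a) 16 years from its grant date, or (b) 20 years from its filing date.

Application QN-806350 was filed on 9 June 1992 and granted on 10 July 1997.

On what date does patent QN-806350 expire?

(a) grant + 16 years → 10 July 2013.
(b) filing + 20 years → 9 June 2012.
Later of the two: 10 July 2013.

July 10, 2013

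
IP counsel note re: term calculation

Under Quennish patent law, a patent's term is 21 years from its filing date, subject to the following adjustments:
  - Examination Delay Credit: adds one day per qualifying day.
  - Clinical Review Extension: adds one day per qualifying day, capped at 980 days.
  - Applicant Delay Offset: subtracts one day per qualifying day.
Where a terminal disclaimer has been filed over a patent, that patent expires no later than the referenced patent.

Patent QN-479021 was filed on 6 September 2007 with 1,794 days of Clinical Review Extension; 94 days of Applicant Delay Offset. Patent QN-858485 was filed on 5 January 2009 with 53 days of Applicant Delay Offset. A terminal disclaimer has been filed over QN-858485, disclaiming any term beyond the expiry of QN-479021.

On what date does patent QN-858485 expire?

Natural term of QN-858485:
  Base: filing + 21 years → 5 January 2030.
  Applicant Delay Offset: −53 days → 13 November 2029.
Expiry of referenced patent QN-479021:
  Base: filing + 21 years → 6 September 2028.
  Clinical Review Extension: 1794 days claimed exceeds the 980-day cap, so +980 days → 14 May 2031.
  Applicant Delay Offset: −94 days → 9 February 2031.
Terminal disclaimer: QN-858485 expires on the earlier of 13 November 2029 and 9 February 2031.

2029-11-13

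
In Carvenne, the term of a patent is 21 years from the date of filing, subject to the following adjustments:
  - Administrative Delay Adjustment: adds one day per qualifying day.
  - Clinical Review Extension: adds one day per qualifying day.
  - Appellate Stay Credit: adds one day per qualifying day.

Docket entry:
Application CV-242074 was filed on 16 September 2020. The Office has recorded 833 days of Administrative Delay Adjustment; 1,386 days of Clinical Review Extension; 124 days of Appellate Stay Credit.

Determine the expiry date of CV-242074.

February 15, 2048

Base term: filing date + 21 years → 16 September 2041.
Administrative Delay Adjustment: +833 days → 28 December 2043.
Clinical Review Extension: +1386 days → 14 October 2047.
Appellate Stay Credit: +124 days → 15 February 2048.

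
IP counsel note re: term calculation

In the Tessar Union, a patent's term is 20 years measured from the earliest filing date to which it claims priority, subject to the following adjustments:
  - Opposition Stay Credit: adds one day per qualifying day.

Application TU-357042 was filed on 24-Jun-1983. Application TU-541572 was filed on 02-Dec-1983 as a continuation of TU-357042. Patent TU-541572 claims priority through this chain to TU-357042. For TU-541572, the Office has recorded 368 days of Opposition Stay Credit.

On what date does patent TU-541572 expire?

2004-06-26

Earliest priority filing: 24 June 1983.
Base term: 24 June 1983 + 20 years → 24 June 2003.
Opposition Stay Credit: +368 days → 26 June 2004.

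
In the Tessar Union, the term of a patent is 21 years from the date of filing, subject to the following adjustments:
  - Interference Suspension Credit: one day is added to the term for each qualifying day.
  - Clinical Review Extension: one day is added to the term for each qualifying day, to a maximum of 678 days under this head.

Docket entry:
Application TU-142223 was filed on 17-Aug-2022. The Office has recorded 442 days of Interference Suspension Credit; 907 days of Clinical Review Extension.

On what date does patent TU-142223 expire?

Base term: filing date + 21 years → 17 August 2043.
Interference Suspension Credit: +442 days → 1 November 2044.
Clinical Review Extension: 907 days claimed exceeds the 678-day cap, so +678 days → 10 September 2046.

September 10, 2046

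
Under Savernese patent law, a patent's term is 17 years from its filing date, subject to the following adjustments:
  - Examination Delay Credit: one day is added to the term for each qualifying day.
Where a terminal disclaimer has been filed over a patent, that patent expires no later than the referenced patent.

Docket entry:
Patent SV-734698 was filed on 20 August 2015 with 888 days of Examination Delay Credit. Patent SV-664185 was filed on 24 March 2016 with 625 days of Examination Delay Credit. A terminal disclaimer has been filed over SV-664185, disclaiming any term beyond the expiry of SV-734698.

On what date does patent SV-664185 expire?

December 9, 2034

Natural term of SV-664185:
  Base: filing + 17 years → 24 March 2033.
  Examination Delay Credit: +625 days → 9 December 2034.
Expiry of referenced patent SV-734698:
  Base: filing + 17 years → 20 August 2032.
  Examination Delay Credit: +888 days → 25 January 2035.
Terminal disclaimer: SV-664185 expires on the earlier of 9 December 2034 and 25 January 2035.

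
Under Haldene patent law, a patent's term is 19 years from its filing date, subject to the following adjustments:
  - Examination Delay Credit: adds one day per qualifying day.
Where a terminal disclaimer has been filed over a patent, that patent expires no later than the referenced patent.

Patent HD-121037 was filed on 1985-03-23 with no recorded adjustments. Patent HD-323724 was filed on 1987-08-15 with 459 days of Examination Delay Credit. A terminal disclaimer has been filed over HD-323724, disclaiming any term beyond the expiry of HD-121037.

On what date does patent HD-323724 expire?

2004-03-23

Natural term of HD-323724:
  Base: filing + 19 years → 15 August 2006.
  Examination Delay Credit: +459 days → 17 November 2007.
Expiry of referenced patent HD-121037:
  Base: filing + 19 years → 23 March 2004.
Terminal disclaimer: HD-323724 expires on the earlier of 17 November 2007 and 23 March 2004.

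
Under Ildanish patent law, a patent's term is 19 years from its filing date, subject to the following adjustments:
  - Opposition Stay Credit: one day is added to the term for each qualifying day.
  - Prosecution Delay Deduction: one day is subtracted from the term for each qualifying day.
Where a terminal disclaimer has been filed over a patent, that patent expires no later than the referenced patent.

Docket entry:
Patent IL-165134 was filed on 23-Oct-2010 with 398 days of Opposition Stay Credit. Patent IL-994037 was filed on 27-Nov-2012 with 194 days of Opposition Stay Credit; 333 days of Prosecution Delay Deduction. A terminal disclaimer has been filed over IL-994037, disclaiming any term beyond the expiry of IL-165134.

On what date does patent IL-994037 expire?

November 25, 2030

Natural term of IL-994037:
  Base: filing + 19 years → 27 November 2031.
  Opposition Stay Credit: +194 days → 8 June 2032.
  Prosecution Delay Deduction: −333 days → 11 July 2031.
Expiry of referenced patent IL-165134:
  Base: filing + 19 years → 23 October 2029.
  Opposition Stay Credit: +398 days → 25 November 2030.
Terminal disclaimer: IL-994037 expires on the earlier of 11 July 2031 and 25 November 2030.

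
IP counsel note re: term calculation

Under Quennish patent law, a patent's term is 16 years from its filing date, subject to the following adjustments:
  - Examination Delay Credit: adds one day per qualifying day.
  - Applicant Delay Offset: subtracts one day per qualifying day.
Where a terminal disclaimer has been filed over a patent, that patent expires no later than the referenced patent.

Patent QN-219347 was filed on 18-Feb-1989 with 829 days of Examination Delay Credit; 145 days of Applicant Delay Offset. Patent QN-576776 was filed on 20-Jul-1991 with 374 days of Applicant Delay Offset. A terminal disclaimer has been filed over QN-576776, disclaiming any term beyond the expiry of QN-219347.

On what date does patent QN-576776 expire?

Natural term of QN-576776:
  Base: filing + 16 years → 20 July 2007.
  Applicant Delay Offset: −374 days → 11 July 2006.
Expiry of referenced patent QN-219347:
  Base: filing + 16 years → 18 February 2005.
  Examination Delay Credit: +829 days → 28 May 2007.
  Applicant Delay Offset: −145 days → 3 January 2007.
Terminal disclaimer: QN-576776 expires on the earlier of 11 July 2006 and 3 January 2007.

2006-07-11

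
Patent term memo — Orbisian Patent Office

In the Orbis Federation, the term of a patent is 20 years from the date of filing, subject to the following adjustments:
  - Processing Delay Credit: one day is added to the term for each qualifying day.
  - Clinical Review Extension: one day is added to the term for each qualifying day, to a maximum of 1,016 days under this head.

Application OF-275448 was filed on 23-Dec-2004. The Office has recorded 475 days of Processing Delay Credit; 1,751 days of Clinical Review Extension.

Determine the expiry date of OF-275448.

January 22, 2029

Base term: filing date + 20 years → 23 December 2024.
Processing Delay Credit: +475 days → 12 April 2026.
Clinical Review Extension: 1751 days claimed exceeds the 1016-day cap, so +1016 days → 22 January 2029.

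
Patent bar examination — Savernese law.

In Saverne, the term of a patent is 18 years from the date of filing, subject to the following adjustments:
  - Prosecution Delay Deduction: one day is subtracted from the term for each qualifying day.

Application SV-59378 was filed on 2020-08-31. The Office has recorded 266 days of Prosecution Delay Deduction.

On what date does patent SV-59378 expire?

2037-12-08

Base term: filing date + 18 years → 31 August 2038.
Prosecution Delay Deduction: −266 days → 8 December 2037.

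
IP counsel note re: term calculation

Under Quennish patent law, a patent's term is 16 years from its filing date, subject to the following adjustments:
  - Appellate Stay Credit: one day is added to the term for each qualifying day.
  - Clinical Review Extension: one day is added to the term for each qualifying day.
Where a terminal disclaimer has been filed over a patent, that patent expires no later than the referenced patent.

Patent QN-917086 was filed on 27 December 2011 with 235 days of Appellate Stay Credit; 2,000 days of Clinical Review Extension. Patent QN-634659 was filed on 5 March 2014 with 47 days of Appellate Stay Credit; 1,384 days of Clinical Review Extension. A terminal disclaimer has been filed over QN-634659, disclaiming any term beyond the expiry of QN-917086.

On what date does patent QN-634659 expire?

Natural term of QN-634659:
  Base: filing + 16 years → 5 March 2030.
  Appellate Stay Credit: +47 days → 21 April 2030.
  Clinical Review Extension: +1384 days → 3 February 2034.
Expiry of referenced patent QN-917086:
  Base: filing + 16 years → 27 December 2027.
  Appellate Stay Credit: +235 days → 18 August 2028.
  Clinical Review Extension: +2000 days → 8 February 2034.
Terminal disclaimer: QN-634659 expires on the earlier of 3 February 2034 and 8 February 2034.

2034-02-03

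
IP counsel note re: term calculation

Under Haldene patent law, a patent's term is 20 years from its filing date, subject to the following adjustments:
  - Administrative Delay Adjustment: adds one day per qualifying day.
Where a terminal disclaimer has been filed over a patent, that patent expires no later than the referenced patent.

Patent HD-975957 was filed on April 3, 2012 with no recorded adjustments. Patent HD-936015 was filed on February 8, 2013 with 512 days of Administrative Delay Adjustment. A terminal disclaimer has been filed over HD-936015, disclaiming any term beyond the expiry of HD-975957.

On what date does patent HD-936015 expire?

2032-04-03

Natural term of HD-936015:
  Base: filing + 20 years → 8 February 2033.
  Administrative Delay Adjustment: +512 days → 5 July 2034.
Expiry of referenced patent HD-975957:
  Base: filing + 20 years → 3 April 2032.
Terminal disclaimer: HD-936015 expires on the earlier of 5 July 2034 and 3 April 2032.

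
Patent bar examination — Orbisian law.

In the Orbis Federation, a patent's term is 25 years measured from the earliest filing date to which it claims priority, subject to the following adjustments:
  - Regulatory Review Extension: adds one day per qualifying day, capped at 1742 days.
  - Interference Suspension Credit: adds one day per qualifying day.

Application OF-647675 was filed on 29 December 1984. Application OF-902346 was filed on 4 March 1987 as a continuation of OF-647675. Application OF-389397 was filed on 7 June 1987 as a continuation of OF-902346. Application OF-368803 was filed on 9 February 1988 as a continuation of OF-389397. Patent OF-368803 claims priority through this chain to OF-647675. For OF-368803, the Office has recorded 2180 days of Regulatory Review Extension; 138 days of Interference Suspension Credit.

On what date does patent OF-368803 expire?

February 21, 2015

Earliest priority filing: 29 December 1984.
Base term: 29 December 1984 + 25 years → 29 December 2009.
Regulatory Review Extension: 2180 days claimed exceeds the 1742-day cap, so +1742 days → 6 October 2014.
Interference Suspension Credit: +138 days → 21 February 2015.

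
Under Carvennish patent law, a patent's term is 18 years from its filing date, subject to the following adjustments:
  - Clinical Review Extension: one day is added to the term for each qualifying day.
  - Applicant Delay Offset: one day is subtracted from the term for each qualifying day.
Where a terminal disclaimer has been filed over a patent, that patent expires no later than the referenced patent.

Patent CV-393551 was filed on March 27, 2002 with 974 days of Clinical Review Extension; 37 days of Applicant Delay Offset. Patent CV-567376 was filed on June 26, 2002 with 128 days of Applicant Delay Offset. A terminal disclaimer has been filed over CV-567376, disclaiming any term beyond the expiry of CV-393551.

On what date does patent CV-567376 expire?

Natural term of CV-567376:
  Base: filing + 18 years → 26 June 2020.
  Applicant Delay Offset: −128 days → 19 February 2020.
Expiry of referenced patent CV-393551:
  Base: filing + 18 years → 27 March 2020.
  Clinical Review Extension: +974 days → 26 November 2022.
  Applicant Delay Offset: −37 days → 20 October 2022.
Terminal disclaimer: CV-567376 expires on the earlier of 19 February 2020 and 20 October 2022.

2020-02-19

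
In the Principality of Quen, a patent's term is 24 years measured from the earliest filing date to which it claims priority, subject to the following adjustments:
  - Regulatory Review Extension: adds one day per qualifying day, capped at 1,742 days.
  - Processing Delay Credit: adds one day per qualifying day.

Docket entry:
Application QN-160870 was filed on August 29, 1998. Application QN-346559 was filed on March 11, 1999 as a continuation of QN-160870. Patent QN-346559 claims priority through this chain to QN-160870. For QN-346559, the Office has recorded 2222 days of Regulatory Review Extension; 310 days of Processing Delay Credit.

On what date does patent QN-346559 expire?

April 11, 2028

Earliest priority filing: 29 August 1998.
Base term: 29 August 1998 + 24 years → 29 August 2022.
Regulatory Review Extension: 2222 days claimed exceeds the 1742-day cap, so +1742 days → 6 June 2027.
Processing Delay Credit: +310 days → 11 April 2028.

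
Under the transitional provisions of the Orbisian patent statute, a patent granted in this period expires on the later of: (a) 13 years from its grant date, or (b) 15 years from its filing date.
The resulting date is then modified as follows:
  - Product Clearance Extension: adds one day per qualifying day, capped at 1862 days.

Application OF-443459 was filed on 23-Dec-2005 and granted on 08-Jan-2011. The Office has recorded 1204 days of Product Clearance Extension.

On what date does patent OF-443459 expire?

April 26, 2027

(a) grant + 13 years → 8 January 2024.
(b) filing + 15 years → 23 December 2020.
Later of the two: 8 January 2024.
Product Clearance Extension: 1204 days (within the 1862-day cap) → +1204 days → 26 April 2027.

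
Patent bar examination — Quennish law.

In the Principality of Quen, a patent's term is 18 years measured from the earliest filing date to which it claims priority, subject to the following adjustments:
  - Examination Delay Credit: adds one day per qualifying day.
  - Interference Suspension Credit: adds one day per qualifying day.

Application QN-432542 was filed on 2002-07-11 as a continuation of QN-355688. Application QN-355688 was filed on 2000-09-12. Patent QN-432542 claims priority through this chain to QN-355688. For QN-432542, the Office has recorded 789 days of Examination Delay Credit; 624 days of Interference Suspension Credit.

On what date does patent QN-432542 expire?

Earliest priority filing: 12 September 2000.
Base term: 12 September 2000 + 18 years → 12 September 2018.
Examination Delay Credit: +789 days → 9 November 2020.
Interference Suspension Credit: +624 days → 26 July 2022.

2022-07-26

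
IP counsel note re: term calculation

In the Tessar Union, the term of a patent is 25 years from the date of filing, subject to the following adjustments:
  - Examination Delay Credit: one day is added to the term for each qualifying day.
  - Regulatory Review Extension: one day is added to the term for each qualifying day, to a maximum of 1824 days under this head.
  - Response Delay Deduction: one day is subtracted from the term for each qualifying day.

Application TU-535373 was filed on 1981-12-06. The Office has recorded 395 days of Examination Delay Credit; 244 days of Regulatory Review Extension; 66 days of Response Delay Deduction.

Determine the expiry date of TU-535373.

July 1, 2008

Base term: filing date + 25 years → 6 December 2006.
Examination Delay Credit: +395 days → 5 January 2008.
Regulatory Review Extension: 244 days (within the 1824-day cap) → +244 days → 5 September 2008.
Response Delay Deduction: −66 days → 1 July 2008.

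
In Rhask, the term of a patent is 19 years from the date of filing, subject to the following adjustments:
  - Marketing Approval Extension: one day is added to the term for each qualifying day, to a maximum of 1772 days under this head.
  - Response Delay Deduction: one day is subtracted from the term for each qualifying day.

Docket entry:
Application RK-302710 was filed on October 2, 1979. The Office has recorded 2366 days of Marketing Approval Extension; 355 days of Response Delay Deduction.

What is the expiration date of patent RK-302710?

2002-08-19

Base term: filing date + 19 years → 2 October 1998.
Marketing Approval Extension: 2366 days claimed exceeds the 1772-day cap, so +1772 days → 9 August 2003.
Response Delay Deduction: −355 days → 19 August 2002.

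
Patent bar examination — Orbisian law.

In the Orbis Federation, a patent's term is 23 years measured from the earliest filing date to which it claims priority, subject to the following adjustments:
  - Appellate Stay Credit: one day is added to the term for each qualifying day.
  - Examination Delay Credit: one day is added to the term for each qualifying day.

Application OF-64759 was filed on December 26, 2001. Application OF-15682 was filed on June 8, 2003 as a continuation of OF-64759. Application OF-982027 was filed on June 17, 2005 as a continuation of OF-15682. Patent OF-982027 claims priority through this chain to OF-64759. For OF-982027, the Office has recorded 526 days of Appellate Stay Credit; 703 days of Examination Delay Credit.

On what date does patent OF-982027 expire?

Earliest priority filing: 26 December 2001.
Base term: 26 December 2001 + 23 years → 26 December 2024.
Appellate Stay Credit: +526 days → 5 June 2026.
Examination Delay Credit: +703 days → 8 May 2028.

2028-05-08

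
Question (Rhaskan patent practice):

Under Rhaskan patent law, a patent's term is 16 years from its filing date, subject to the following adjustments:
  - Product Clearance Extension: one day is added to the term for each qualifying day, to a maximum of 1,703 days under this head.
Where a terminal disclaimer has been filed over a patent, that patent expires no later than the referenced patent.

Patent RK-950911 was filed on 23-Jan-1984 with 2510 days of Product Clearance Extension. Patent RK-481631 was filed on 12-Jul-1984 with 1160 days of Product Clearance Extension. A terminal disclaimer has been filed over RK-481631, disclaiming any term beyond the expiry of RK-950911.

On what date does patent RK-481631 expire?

September 15, 2003

Natural term of RK-481631:
  Base: filing + 16 years → 12 July 2000.
  Product Clearance Extension: 1160 days (within the 1703-day cap) → +1160 days → 15 September 2003.
Expiry of referenced patent RK-950911:
  Base: filing + 16 years → 23 January 2000.
  Product Clearance Extension: 2510 days claimed exceeds the 1703-day cap, so +1703 days → 21 September 2004.
Terminal disclaimer: RK-481631 expires on the earlier of 15 September 2003 and 21 September 2004.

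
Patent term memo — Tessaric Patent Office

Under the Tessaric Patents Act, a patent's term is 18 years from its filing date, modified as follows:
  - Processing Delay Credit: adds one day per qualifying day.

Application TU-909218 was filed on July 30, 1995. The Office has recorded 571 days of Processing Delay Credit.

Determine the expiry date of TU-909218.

2015-02-21

Base term: filing date + 18 years → 30 July 2013.
Processing Delay Credit: +571 days → 21 February 2015.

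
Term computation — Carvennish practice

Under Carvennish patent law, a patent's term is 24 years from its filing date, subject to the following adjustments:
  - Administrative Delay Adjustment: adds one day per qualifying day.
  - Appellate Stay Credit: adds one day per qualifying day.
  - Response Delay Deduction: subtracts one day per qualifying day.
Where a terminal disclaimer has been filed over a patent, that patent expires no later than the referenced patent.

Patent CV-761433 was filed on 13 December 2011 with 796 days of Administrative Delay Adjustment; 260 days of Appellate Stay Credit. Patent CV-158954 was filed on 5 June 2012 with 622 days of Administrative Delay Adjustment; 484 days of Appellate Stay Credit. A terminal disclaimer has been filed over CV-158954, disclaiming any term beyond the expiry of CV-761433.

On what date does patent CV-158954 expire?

2038-11-03

Natural term of CV-158954:
  Base: filing + 24 years → 5 June 2036.
  Administrative Delay Adjustment: +622 days → 17 February 2038.
  Appellate Stay Credit: +484 days → 16 June 2039.
Expiry of referenced patent CV-761433:
  Base: filing + 24 years → 13 December 2035.
  Administrative Delay Adjustment: +796 days → 16 February 2038.
  Appellate Stay Credit: +260 days → 3 November 2038.
Terminal disclaimer: CV-158954 expires on the earlier of 16 June 2039 and 3 November 2038.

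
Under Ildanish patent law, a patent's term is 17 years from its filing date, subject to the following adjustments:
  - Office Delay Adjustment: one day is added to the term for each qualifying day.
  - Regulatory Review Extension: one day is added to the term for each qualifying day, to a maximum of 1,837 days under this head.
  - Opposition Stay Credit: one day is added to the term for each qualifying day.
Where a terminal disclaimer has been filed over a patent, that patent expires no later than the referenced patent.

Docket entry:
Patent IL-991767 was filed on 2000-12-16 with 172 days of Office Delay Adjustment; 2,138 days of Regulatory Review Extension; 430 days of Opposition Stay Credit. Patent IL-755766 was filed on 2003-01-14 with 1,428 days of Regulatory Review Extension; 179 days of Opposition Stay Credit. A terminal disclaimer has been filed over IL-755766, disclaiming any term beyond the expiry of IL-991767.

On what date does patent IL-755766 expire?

June 8, 2024

Natural term of IL-755766:
  Base: filing + 17 years → 14 January 2020.
  Regulatory Review Extension: 1428 days (within the 1837-day cap) → +1428 days → 12 December 2023.
  Opposition Stay Credit: +179 days → 8 June 2024.
Expiry of referenced patent IL-991767:
  Base: filing + 17 years → 16 December 2017.
  Office Delay Adjustment: +172 days → 6 June 2018.
  Regulatory Review Extension: 2138 days claimed exceeds the 1837-day cap, so +1837 days → 17 June 2023.
  Opposition Stay Credit: +430 days → 20 August 2024.
Terminal disclaimer: IL-755766 expires on the earlier of 8 June 2024 and 20 August 2024.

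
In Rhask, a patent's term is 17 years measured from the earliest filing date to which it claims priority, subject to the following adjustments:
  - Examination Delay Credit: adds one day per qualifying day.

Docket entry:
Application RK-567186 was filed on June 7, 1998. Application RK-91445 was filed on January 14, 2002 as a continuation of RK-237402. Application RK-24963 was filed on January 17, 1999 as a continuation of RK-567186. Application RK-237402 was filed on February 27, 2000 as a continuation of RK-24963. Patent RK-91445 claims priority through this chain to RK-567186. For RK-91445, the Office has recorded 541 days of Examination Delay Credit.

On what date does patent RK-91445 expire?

2016-11-29

Earliest priority filing: 7 June 1998.
Base term: 7 June 1998 + 17 years → 7 June 2015.
Examination Delay Credit: +541 days → 29 November 2016.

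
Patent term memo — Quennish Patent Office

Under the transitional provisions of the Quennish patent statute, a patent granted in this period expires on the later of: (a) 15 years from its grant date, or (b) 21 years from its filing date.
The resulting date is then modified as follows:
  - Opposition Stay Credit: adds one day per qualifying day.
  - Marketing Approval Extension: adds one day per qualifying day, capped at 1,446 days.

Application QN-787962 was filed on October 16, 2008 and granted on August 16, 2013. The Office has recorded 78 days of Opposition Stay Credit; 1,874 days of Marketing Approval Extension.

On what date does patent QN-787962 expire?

December 18, 2033

(a) grant + 15 years → 16 August 2028.
(b) filing + 21 years → 16 October 2029.
Later of the two: 16 October 2029.
Opposition Stay Credit: +78 days → 2 January 2030.
Marketing Approval Extension: 1874 days claimed exceeds the 1446-day cap, so +1446 days → 18 December 2033.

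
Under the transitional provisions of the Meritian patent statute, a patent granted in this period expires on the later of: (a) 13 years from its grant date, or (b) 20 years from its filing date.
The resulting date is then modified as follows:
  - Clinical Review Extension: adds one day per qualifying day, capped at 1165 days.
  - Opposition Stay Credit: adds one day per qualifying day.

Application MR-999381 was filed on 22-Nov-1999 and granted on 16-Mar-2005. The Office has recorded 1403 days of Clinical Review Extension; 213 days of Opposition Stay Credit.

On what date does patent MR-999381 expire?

(a) grant + 13 years → 16 March 2018.
(b) filing + 20 years → 22 November 2019.
Later of the two: 22 November 2019.
Clinical Review Extension: 1403 days claimed exceeds the 1165-day cap, so +1165 days → 30 January 2023.
Opposition Stay Credit: +213 days → 31 August 2023.

August 31, 2023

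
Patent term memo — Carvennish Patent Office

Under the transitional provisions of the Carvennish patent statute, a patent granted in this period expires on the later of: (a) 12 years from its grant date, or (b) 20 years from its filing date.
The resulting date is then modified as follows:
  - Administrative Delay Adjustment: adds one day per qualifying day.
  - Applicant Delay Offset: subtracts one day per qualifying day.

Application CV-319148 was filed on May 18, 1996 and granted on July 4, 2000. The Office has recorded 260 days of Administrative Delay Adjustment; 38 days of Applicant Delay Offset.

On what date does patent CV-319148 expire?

(a) grant + 12 years → 4 July 2012.
(b) filing + 20 years → 18 May 2016.
Later of the two: 18 May 2016.
Administrative Delay Adjustment: +260 days → 2 February 2017.
Applicant Delay Offset: −38 days → 26 December 2016.

December 26, 2016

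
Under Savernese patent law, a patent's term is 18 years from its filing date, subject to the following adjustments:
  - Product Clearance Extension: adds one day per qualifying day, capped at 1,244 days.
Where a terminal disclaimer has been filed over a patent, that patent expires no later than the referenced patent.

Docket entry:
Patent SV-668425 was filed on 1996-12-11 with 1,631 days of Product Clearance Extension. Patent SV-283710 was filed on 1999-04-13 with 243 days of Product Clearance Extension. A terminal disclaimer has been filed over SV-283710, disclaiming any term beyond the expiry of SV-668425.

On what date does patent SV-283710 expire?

2017-12-12

Natural term of SV-283710:
  Base: filing + 18 years → 13 April 2017.
  Product Clearance Extension: 243 days (within the 1244-day cap) → +243 days → 12 December 2017.
Expiry of referenced patent SV-668425:
  Base: filing + 18 years → 11 December 2014.
  Product Clearance Extension: 1631 days claimed exceeds the 1244-day cap, so +1244 days → 8 May 2018.
Terminal disclaimer: SV-283710 expires on the earlier of 12 December 2017 and 8 May 2018.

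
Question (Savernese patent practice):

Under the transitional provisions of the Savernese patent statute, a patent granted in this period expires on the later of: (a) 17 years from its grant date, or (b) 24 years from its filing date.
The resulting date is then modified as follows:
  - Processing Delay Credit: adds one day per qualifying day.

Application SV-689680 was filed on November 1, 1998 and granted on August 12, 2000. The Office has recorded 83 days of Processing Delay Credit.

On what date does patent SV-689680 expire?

January 23, 2023

(a) grant + 17 years → 12 August 2017.
(b) filing + 24 years → 1 November 2022.
Later of the two: 1 November 2022.
Processing Delay Credit: +83 days → 23 January 2023.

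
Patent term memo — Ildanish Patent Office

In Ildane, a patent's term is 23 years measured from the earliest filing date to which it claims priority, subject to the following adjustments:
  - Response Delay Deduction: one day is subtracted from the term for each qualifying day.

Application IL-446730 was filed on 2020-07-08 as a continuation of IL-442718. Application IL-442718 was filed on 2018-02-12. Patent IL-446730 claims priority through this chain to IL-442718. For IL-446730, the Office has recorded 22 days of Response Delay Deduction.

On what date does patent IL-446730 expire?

Earliest priority filing: 12 February 2018.
Base term: 12 February 2018 + 23 years → 12 February 2041.
Response Delay Deduction: −22 days → 21 January 2041.

2041-01-21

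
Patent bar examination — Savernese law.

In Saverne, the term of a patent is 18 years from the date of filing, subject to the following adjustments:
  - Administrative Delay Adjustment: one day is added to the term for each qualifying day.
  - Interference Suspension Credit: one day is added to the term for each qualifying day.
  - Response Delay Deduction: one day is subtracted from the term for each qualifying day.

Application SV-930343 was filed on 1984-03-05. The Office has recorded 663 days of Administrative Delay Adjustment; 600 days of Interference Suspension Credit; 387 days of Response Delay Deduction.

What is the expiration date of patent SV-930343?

July 28, 2004

Base term: filing date + 18 years → 5 March 2002.
Administrative Delay Adjustment: +663 days → 28 December 2003.
Interference Suspension Credit: +600 days → 19 August 2005.
Response Delay Deduction: −387 days → 28 July 2004.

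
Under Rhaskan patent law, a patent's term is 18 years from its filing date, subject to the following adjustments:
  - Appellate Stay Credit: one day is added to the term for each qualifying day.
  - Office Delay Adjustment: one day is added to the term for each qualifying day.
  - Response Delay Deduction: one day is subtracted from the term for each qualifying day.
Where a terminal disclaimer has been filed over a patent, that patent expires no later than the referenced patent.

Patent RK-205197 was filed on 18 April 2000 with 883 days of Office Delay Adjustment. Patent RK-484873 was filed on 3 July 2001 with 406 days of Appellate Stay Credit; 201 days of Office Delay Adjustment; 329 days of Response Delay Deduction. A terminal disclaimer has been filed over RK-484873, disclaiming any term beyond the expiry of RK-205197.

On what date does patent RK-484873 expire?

Natural term of RK-484873:
  Base: filing + 18 years → 3 July 2019.
  Appellate Stay Credit: +406 days → 12 August 2020.
  Office Delay Adjustment: +201 days → 1 March 2021.
  Response Delay Deduction: −329 days → 6 April 2020.
Expiry of referenced patent RK-205197:
  Base: filing + 18 years → 18 April 2018.
  Office Delay Adjustment: +883 days → 17 September 2020.
Terminal disclaimer: RK-484873 expires on the earlier of 6 April 2020 and 17 September 2020.

April 6, 2020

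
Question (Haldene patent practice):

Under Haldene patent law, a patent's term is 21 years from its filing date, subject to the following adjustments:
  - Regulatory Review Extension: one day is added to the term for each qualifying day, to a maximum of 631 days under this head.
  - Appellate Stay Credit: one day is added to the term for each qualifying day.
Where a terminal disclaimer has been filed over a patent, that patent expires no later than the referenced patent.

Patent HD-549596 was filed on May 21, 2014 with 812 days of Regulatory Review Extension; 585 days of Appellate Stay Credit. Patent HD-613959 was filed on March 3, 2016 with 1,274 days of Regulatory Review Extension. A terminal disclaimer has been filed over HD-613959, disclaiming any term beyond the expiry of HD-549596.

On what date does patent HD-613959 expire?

Natural term of HD-613959:
  Base: filing + 21 years → 3 March 2037.
  Regulatory Review Extension: 1274 days claimed exceeds the 631-day cap, so +631 days → 24 November 2038.
Expiry of referenced patent HD-549596:
  Base: filing + 21 years → 21 May 2035.
  Regulatory Review Extension: 812 days claimed exceeds the 631-day cap, so +631 days → 10 February 2037.
  Appellate Stay Credit: +585 days → 18 September 2038.
Terminal disclaimer: HD-613959 expires on the earlier of 24 November 2038 and 18 September 2038.

2038-09-18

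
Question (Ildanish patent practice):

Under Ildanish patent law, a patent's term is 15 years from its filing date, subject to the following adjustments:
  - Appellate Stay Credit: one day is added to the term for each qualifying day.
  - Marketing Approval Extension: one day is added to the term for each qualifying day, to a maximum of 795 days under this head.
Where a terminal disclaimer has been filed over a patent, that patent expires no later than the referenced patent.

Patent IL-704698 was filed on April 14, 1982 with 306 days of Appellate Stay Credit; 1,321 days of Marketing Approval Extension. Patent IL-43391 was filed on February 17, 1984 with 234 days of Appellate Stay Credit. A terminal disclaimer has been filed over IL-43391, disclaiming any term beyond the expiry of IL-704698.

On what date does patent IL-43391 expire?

Natural term of IL-43391:
  Base: filing + 15 years → 17 February 1999.
  Appellate Stay Credit: +234 days → 9 October 1999.
Expiry of referenced patent IL-704698:
  Base: filing + 15 years → 14 April 1997.
  Appellate Stay Credit: +306 days → 14 February 1998.
  Marketing Approval Extension: 1321 days claimed exceeds the 795-day cap, so +795 days → 19 April 2000.
Terminal disclaimer: IL-43391 expires on the earlier of 9 October 1999 and 19 April 2000.

1999-10-09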